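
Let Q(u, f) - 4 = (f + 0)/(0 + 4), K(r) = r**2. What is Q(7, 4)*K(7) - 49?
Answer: 196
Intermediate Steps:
Q(u, f) = 4 + f/4 (Q(u, f) = 4 + (f + 0)/(0 + 4) = 4 + f/4)
Q(7, 4)*K(7) - 49 = (4 + (1/4)*4)*7**2 - 49 = (4 + 1)*49 - 49 = 5*49 - 49 = 245 - 49 = 196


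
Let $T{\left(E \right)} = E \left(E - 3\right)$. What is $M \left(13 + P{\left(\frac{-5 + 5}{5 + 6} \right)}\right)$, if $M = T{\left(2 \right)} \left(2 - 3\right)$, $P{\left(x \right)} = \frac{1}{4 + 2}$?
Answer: $\frac{79}{3} \approx 26.333$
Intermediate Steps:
$P{\left(x \right)} = \frac{1}{6}$
$T{\left(E \right)} = E \left(-3 + E\right)$
$M = 2$ ($M = 2 \left(-3 + 2\right) \left(2 - 3\right) = 2 \left(-1\right) \left(-1\right) = \left(-2\right) \left(-1\right) = 2$)
$M \left(13 + P{\left(\frac{-5 + 5}{5 + 6} \right)}\right) = 2 \left(13 + \frac{1}{6}\right) = 2 \cdot \frac{79}{6} = \frac{79}{3}$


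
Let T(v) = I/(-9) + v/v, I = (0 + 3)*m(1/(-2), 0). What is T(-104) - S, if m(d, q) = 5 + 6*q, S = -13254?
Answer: 39760/3 ≈ 13253.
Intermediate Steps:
I = 15 (I = (0 + 3)*(5 + 6*0) = 3*(5 + 0) = 3*5 = 15)
T(v) = -2/3 (T(v) = 15/(-9) + v/v = 15*(-1/9) + 1 = -5/3 + 1 = -2/3)
T(-104) - S = -2/3 - 1*(-13254) = -2/3 + 13254 = 39760/3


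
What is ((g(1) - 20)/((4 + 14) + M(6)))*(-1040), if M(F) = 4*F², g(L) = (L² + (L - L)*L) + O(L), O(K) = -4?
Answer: 11960/81 ≈ 147.65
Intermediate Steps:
g(L) = -4 + L² (g(L) = (L² + (L - L)*L) - 4 = (L² + 0*L) - 4 = (L² + 0) - 4 = L² - 4 = -4 + L²)
((g(1) - 20)/((4 + 14) + M(6)))*(-1040) = (((-4 + 1²) - 20)/((4 + 14) + 4*6²))*(-1040) = (((-4 + 1) - 20)/(18 + 4*36))*(-1040) = ((-3 - 20)/(18 + 144))*(-1040) = -23/162*(-1040) = 11960/81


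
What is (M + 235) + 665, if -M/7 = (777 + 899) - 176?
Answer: -9600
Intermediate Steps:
M = -10500 (M = -7*((777 + 899) - 176) = -7*(1676 - 176) = -7*1500 = -10500)
(M + 235) + 665 = (-10500 + 235) + 665 = -10265 + 665 = -9600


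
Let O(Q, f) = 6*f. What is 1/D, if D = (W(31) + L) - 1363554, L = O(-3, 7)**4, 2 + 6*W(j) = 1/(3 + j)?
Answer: 204/356620901 ≈ 5.7204e-7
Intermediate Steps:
W(j) = -1/3 + 1/(6*(3 + j))
L = 3111696 (L = (6*7)**4 = 42**4 = 3111696)
D = 356620901/204 (D = ((-5 - 2*31)/(6*(3 + 31)) + 3111696) - 1363554 = ((1/6)*(-5 - 62)/34 + 3111696) - 1363554 = ((1/6)*(1/34)*(-67) + 3111696) - 1363554 = (-67/204 + 3111696) - 1363554 = 634785917/204 - 1363554 = 356620901/204 ≈ 1.7481e+6)
1/D = 1/(356620901/204) = 204/356620901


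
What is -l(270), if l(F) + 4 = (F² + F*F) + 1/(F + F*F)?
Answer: -10667893321/73170 ≈ -1.4580e+5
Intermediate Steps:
l(F) = -4 + 1/(F + F²) + 2*F² (l(F) = -4 + ((F² + F*F) + 1/(F + F*F)) = -4 + ((F² + F²) + 1/(F + F²)) = -4 + (2*F² + 1/(F + F²)) = -4 + (1/(F + F²) + 2*F²) = -4 + 1/(F + F²) + 2*F²)
-l(270) = -(1 - 4*270 - 4*270² + 2*270³ + 2*270⁴)/(270*(1 + 270)) = -(1 - 1080 - 4*72900 + 2*19683000 + 2*5314410000)/(270*271) = -(1 - 1080 - 291600 + 39366000 + 10628820000)/(270*271) = -10667893321/(270*271) = -1*10667893321/73170 = -10667893321/73170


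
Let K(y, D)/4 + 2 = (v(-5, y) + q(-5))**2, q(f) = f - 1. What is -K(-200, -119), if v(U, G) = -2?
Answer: -248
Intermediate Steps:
q(f) = -1 + f
K(y, D) = 248 (K(y, D) = -8 + 4*(-2 + (-1 - 5))**2 = -8 + 4*(-2 - 6)**2 = -8 + 4*(-8)**2 = -8 + 4*64 = -8 + 256 = 248)
-K(-200, -119) = -1*248 = -248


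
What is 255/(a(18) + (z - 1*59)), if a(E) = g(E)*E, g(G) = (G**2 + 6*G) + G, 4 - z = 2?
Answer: 85/2681 ≈ 0.031705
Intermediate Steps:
z = 2 (z = 4 - 1*2 = 4 - 2 = 2)
g(G) = G**2 + 7*G
a(E) = E**2*(7 + E) (a(E) = (E*(7 + E))*E = E**2*(7 + E))
255/(a(18) + (z - 1*59)) = 255/(18**2*(7 + 18) + (2 - 1*59)) = 255/(324*25 + (2 - 59)) = 255/(8100 - 57) = 255/8043 = 255*(1/8043) = 85/2681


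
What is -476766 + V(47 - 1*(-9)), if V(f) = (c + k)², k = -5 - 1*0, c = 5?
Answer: -476766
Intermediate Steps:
k = -5 (k = -5 + 0 = -5)
V(f) = 0 (V(f) = (5 - 5)² = 0² = 0)
-476766 + V(47 - 1*(-9)) = -476766 + 0 = -476766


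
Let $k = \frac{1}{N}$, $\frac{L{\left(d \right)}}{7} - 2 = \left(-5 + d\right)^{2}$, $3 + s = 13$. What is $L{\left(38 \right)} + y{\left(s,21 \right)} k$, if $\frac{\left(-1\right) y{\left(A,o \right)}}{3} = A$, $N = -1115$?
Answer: $\frac{1703057}{223} \approx 7637.0$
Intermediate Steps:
$s = 10$ ($s = -3 + 13 = 10$)
$y{\left(A,o \right)} = - 3 A$
$L{\left(d \right)} = 14 + 7 \left(-5 + d\right)^{2}$
$k = - \frac{1}{1115}$ ($k = \frac{1}{-1115} = - \frac{1}{1115} \approx -0.00089686$)
$L{\left(38 \right)} + y{\left(s,21 \right)} k = \left(14 + 7 \left(-5 + 38\right)^{2}\right) + \left(-3\right) 10 \left(- \frac{1}{1115}\right) = \left(14 + 7 \cdot 33^{2}\right) - - \frac{6}{223} = \left(14 + 7 \cdot 1089\right) + \frac{6}{223} = \left(14 + 7623\right) + \frac{6}{223} = 7637 + \frac{6}{223} = \frac{1703057}{223}$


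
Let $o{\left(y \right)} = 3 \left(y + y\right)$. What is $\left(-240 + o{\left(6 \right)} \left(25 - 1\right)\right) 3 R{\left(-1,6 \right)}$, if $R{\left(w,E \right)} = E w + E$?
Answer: $0$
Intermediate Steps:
$R{\left(w,E \right)} = E + E w$
$o{\left(y \right)} = 6 y$ ($o{\left(y \right)} = 3 \cdot 2 y = 6 y$)
$\left(-240 + o{\left(6 \right)} \left(25 - 1\right)\right) 3 R{\left(-1,6 \right)} = \left(-240 + 6 \cdot 6 \left(25 - 1\right)\right) 3 \cdot 6 \left(1 - 1\right) = \left(-240 + 36 \left(25 - 1\right)\right) 3 \cdot 6 \cdot 0 = \left(-240 + 36 \cdot 24\right) 3 \cdot 0 = \left(-240 + 864\right) 0 = 624 \cdot 0 = 0$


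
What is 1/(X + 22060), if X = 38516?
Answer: 1/60576 ≈ 1.6508e-5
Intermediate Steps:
1/(X + 22060) = 1/(38516 + 22060) = 1/60576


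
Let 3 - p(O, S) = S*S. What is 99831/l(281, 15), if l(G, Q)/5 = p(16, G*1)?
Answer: -99831/394790 ≈ -0.25287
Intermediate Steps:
p(O, S) = 3 - S² (p(O, S) = 3 - S*S = 3 - S²)
l(G, Q) = 15 - 5*G² (l(G, Q) = 5*(3 - (G*1)²) = 5*(3 - G²) = 15 - 5*G²)
99831/l(281, 15) = 99831/(15 - 5*281²) = 99831/(15 - 5*78961) = 99831/(15 - 394805) = 99831/(-394790) = 99831*(-1/394790) = -99831/394790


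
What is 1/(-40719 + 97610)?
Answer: 1/56891 ≈ 1.7577e-5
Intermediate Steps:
1/(-40719 + 97610) = 1/56891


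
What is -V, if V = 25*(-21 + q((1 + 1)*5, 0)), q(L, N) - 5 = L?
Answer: 150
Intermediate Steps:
q(L, N) = 5 + L
V = -150 (V = 25*(-21 + (5 + (1 + 1)*5)) = 25*(-21 + (5 + 2*5)) = 25*(-21 + (5 + 10)) = 25*(-21 + 15) = 25*(-6) = -150)
-V = -1*(-150) = 150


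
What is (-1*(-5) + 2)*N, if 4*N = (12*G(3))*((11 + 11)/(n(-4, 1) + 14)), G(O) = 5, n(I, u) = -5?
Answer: 770/3 ≈ 256.67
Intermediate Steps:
N = 110/3 (N = ((12*5)*((11 + 11)/(-5 + 14)))/4 = (60*(22/9))/4 = (¼)*(440/3) = 110/3 ≈ 36.667)
(-1*(-5) + 2)*N = (-1*(-5) + 2)*(110/3) = (5 + 2)*(110/3) = 7*(110/3) = 770/3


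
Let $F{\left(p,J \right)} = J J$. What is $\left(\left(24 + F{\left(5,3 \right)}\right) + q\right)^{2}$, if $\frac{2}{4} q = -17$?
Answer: $1$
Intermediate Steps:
$q = -34$ ($q = 2 \left(-17\right) = -34$)
$F{\left(p,J \right)} = J^{2}$
$\left(\left(24 + F{\left(5,3 \right)}\right) + q\right)^{2} = \left(\left(24 + 3^{2}\right) - 34\right)^{2} = \left(\left(24 + 9\right) - 34\right)^{2} = \left(33 - 34\right)^{2} = \left(-1\right)^{2} = 1$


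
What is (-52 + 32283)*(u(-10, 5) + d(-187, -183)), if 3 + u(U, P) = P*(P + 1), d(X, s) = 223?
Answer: 8057750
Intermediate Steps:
u(U, P) = -3 + P*(1 + P) (u(U, P) = -3 + P*(P + 1) = -3 + P*(1 + P))
(-52 + 32283)*(u(-10, 5) + d(-187, -183)) = (-52 + 32283)*((-3 + 5 + 5²) + 223) = 32231*((-3 + 5 + 25) + 223) = 32231*(27 + 223) = 32231*250 = 8057750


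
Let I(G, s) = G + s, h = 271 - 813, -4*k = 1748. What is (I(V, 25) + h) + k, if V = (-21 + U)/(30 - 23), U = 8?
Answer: -6691/7 ≈ -955.86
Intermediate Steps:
k = -437 (k = -1/4*1748 = -437)
h = -542
V = -13/7 (V = (-21 + 8)/(30 - 23) = -13/7 ≈ -1.8571)
(I(V, 25) + h) + k = ((-13/7 + 25) - 542) - 437 = (162/7 - 542) - 437 = -3632/7 - 437 = -6691/7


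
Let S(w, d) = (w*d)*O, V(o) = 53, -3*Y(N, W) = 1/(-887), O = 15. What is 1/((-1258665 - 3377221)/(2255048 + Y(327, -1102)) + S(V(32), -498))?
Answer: -6000682729/2375742635331036 ≈ -2.5258e-6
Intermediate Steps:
Y(N, W) = 1/2661 (Y(N, W) = -1/3/(-887) = -1/3*(-1/887) = 1/2661)
S(w, d) = 15*d*w (S(w, d) = (w*d)*15 = (d*w)*15 = 15*d*w)
1/((-1258665 - 3377221)/(2255048 + Y(327, -1102)) + S(V(32), -498)) = 1/((-1258665 - 3377221)/(2255048 + 1/2661) + 15*(-498)*53) = 1/(-4635886/6000682729/2661 - 395910) = 1/(-4635886*2661/6000682729 - 395910) = 1/(-12336092646/6000682729 - 395910) = 1/(-2375742635331036/6000682729) = -6000682729/2375742635331036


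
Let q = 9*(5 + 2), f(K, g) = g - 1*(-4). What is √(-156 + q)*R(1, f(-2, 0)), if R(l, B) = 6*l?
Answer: 6*I*√93 ≈ 57.862*I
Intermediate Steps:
f(K, g) = 4 + g (f(K, g) = g + 4 = 4 + g)
q = 63 (q = 9*7 = 63)
√(-156 + q)*R(1, f(-2, 0)) = √(-156 + 63)*(6*1) = √(-93)*6 = (I*√93)*6 = 6*I*√93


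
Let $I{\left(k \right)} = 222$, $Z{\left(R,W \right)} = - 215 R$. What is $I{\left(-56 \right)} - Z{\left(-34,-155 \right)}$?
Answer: $-7088$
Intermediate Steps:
$I{\left(-56 \right)} - Z{\left(-34,-155 \right)} = 222 - \left(-215\right) \left(-34\right) = 222 - 7310 = -7088$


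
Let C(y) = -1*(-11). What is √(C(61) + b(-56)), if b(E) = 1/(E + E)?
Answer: √8617/28 ≈ 3.3153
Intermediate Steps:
C(y) = 11
b(E) = 1/(2*E)
√(C(61) + b(-56)) = √(11 + (½)/(-56)) = √(11 + (½)*(-1/56)) = √(11 - 1/112) = √(1231/112) = √8617/28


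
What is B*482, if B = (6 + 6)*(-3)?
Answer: -17352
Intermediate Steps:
B = -36 (B = 12*(-3) = -36)
B*482 = -36*482 = -17352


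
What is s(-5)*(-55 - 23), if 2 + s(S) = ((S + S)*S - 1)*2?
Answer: -7488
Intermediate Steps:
s(S) = -4 + 4*S**2 (s(S) = -2 + ((S + S)*S - 1)*2 = -2 + ((2*S)*S - 1)*2 = -2 + (2*S**2 - 1)*2 = -2 + (-1 + 2*S**2)*2 = -2 + (-2 + 4*S**2) = -4 + 4*S**2)
s(-5)*(-55 - 23) = (-4 + 4*(-5)**2)*(-55 - 23) = (-4 + 4*25)*(-78) = (-4 + 100)*(-78) = 96*(-78) = -7488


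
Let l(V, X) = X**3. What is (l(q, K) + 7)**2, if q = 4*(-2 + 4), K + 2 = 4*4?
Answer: 7568001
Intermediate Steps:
K = 14 (K = -2 + 4*4 = -2 + 16 = 14)
q = 8 (q = 4*2 = 8)
(l(q, K) + 7)**2 = (14**3 + 7)**2 = (2744 + 7)**2 = 2751**2 = 7568001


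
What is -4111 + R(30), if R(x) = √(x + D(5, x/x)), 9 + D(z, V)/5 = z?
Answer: -4111 + √10 ≈ -4107.8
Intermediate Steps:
D(z, V) = -45 + 5*z
R(x) = √(-20 + x) (R(x) = √(x + (-45 + 5*5)) = √(x + (-45 + 25)) = √(x - 20) = √(-20 + x))
-4111 + R(30) = -4111 + √(-20 + 30) = -4111 + √10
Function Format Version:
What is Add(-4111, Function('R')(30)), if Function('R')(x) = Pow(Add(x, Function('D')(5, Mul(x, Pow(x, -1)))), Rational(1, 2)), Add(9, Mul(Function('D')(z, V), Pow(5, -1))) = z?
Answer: Add(-4111, Pow(10, Rational(1, 2))) ≈ -4107.8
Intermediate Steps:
Function('D')(z, V) = Add(-45, Mul(5, z))
Function('R')(x) = Pow(Add(-20, x), Rational(1, 2)) (Function('R')(x) = Pow(Add(x, Add(-45, Mul(5, 5))), Rational(1, 2)) = Pow(Add(x, Add(-45, 25)), Rational(1, 2)) = Pow(Add(x, -20), Rational(1, 2)) = Pow(Add(-20, x), Rational(1, 2)))
Add(-4111, Function('R')(30)) = Add(-4111, Pow(Add(-20, 30), Rational(1, 2))) = Add(-4111, Pow(10, Rational(1, 2)))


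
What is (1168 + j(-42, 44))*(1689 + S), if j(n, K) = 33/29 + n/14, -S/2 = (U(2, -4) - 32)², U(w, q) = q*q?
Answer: 39803786/29 ≈ 1.3725e+6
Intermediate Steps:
U(w, q) = q²
S = -512 (S = -2*((-4)² - 32)² = -2*(16 - 32)² = -2*(-16)² = -2*256 = -512)
j(n, K) = 33/29 + n/14 (j(n, K) = 33*(1/29) + n*(1/14) = 33/29 + n/14)
(1168 + j(-42, 44))*(1689 + S) = (1168 + (33/29 + (1/14)*(-42)))*(1689 - 512) = (1168 + (33/29 - 3))*1177 = (1168 - 54/29)*1177 = (33818/29)*1177 = 39803786/29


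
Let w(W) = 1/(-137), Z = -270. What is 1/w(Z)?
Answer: -137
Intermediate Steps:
w(W) = -1/137
1/w(Z) = 1/(-1/137) = -137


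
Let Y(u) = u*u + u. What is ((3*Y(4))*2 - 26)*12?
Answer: 1128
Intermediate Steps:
Y(u) = u + u**2 (Y(u) = u**2 + u = u + u**2)
((3*Y(4))*2 - 26)*12 = ((3*(4*(1 + 4)))*2 - 26)*12 = ((3*(4*5))*2 - 26)*12 = ((3*20)*2 - 26)*12 = (60*2 - 26)*12 = (120 - 26)*12 = 94*12 = 1128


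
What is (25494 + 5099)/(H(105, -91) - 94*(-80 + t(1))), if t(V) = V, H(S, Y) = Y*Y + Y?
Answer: 30593/15616 ≈ 1.9591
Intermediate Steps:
H(S, Y) = Y + Y**2 (H(S, Y) = Y**2 + Y = Y + Y**2)
(25494 + 5099)/(H(105, -91) - 94*(-80 + t(1))) = (25494 + 5099)/(-91*(1 - 91) - 94*(-80 + 1)) = 30593/(-91*(-90) - 94*(-79)) = 30593/(8190 + 7426) = 30593/15616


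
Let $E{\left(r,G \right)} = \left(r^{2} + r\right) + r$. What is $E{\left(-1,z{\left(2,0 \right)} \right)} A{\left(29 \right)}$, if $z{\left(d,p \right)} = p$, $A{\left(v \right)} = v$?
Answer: $-29$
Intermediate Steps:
$E{\left(r,G \right)} = r^{2} + 2 r$ ($E{\left(r,G \right)} = \left(r + r^{2}\right) + r = r^{2} + 2 r$)
$E{\left(-1,z{\left(2,0 \right)} \right)} A{\left(29 \right)} = - (2 - 1) 29 = \left(-1\right) 1 \cdot 29 = \left(-1\right) 29 = -29$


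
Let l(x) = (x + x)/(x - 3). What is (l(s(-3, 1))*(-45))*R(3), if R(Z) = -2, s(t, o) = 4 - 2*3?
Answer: 72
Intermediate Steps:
s(t, o) = -2 (s(t, o) = 4 - 6 = -2)
l(x) = 2*x/(-3 + x) (l(x) = (2*x)/(-3 + x) = 2*x/(-3 + x))
(l(s(-3, 1))*(-45))*R(3) = ((2*(-2)/(-3 - 2))*(-45))*(-2) = ((2*(-2)/(-5))*(-45))*(-2) = ((2*(-2)*(-⅕))*(-45))*(-2) = ((⅘)*(-45))*(-2) = -36*(-2) = 72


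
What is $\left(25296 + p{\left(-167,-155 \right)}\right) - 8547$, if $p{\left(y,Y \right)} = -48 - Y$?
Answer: $16856$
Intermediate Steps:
$\left(25296 + p{\left(-167,-155 \right)}\right) - 8547 = \left(25296 - -107\right) - 8547 = \left(25296 + \left(-48 + 155\right)\right) - 8547 = \left(25296 + 107\right) - 8547 = 25403 - 8547 = 16856$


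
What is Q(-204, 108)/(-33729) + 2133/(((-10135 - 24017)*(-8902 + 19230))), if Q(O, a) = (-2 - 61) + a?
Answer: -1771603053/1321883942336 ≈ -0.0013402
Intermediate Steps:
Q(O, a) = -63 + a
Q(-204, 108)/(-33729) + 2133/(((-10135 - 24017)*(-8902 + 19230))) = (-63 + 108)/(-33729) + 2133/(((-10135 - 24017)*(-8902 + 19230))) = 45*(-1/33729) + 2133/((-34152*10328)) = -15/11243 + 2133/(-352721856) = -15/11243 + 2133*(-1/352721856) = -15/11243 - 711/117573952 = -1771603053/1321883942336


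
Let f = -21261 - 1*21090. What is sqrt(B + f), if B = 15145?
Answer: I*sqrt(27206) ≈ 164.94*I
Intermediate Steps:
f = -42351 (f = -21261 - 21090 = -42351)
sqrt(B + f) = sqrt(15145 - 42351) = sqrt(-27206) = I*sqrt(27206)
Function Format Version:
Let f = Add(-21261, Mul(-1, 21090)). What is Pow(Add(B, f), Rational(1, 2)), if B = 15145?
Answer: Mul(I, Pow(27206, Rational(1, 2))) ≈ Mul(164.94, I)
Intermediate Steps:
f = -42351 (f = Add(-21261, -21090) = -42351)
Pow(Add(B, f), Rational(1, 2)) = Pow(Add(15145, -42351), Rational(1, 2)) = Pow(-27206, Rational(1, 2)) = Mul(I, Pow(27206, Rational(1, 2)))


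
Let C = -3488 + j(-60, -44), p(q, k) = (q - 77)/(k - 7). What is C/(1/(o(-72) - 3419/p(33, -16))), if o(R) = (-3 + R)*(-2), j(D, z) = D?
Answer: 63896819/11 ≈ 5.8088e+6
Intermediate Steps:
p(q, k) = (-77 + q)/(-7 + k)
o(R) = 6 - 2*R
C = -3548 (C = -3488 - 60 = -3548)
C/(1/(o(-72) - 3419/p(33, -16))) = -(21288 + 510912 - 12130612*(-7 - 16)/(-77 + 33)) = -3548/(1/((6 + 144) - 3419/(-44/(-23)))) = -3548/(1/(150 - 3419/((-1/23*(-44))))) = -3548/(1/(150 - 3419/44/23)) = -3548/(1/(150 - 3419*23/44)) = -3548/(1/(150 - 78637/44)) = -3548/(1/(-72037/44)) = -3548/(-44/72037) = -3548*(-72037/44) = 63896819/11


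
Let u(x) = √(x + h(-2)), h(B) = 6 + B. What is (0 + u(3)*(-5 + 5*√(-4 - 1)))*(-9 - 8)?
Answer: 85*√7 - 85*I*√35 ≈ 224.89 - 502.87*I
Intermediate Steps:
u(x) = √(4 + x) (u(x) = √(x + (6 - 2)) = √(x + 4) = √(4 + x))
(0 + u(3)*(-5 + 5*√(-4 - 1)))*(-9 - 8) = (0 + √(4 + 3)*(-5 + 5*√(-4 - 1)))*(-9 - 8) = (0 + √7*(-5 + 5*√(-5)))*(-17) = (0 + √7*(-5 + 5*(I*√5)))*(-17) = (0 + √7*(-5 + 5*I*√5))*(-17) = (√7*(-5 + 5*I*√5))*(-17) = -17*√7*(-5 + 5*I*√5)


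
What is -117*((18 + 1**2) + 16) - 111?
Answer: -4206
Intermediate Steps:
-117*((18 + 1**2) + 16) - 111 = -117*((18 + 1) + 16) - 111 = -117*(19 + 16) - 111 = -117*35 - 111 = -4095 - 111 = -4206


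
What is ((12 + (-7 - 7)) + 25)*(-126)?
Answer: -2898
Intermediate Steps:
((12 + (-7 - 7)) + 25)*(-126) = ((12 - 14) + 25)*(-126) = (-2 + 25)*(-126) = 23*(-126) = -2898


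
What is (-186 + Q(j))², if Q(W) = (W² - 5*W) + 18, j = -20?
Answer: 110224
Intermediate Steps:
Q(W) = 18 + W² - 5*W
(-186 + Q(j))² = (-186 + (18 + (-20)² - 5*(-20)))² = (-186 + (18 + 400 + 100))² = (-186 + 518)² = 332² = 110224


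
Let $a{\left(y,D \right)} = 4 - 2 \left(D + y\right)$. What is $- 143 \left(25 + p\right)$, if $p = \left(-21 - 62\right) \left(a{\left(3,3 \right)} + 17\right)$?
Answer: $103246$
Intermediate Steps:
$a{\left(y,D \right)} = 4 - 2 D - 2 y$ ($a{\left(y,D \right)} = 4 - \left(2 D + 2 y\right) = 4 - 2 D - 2 y$)
$p = -747$ ($p = \left(-21 - 62\right) \left(\left(4 - 6 - 6\right) + 17\right) = - 83 \left(\left(4 - 6 - 6\right) + 17\right) = - 83 \left(-8 + 17\right) = \left(-83\right) 9 = -747$)
$- 143 \left(25 + p\right) = - 143 \left(25 - 747\right) = \left(-143\right) \left(-722\right) = 103246$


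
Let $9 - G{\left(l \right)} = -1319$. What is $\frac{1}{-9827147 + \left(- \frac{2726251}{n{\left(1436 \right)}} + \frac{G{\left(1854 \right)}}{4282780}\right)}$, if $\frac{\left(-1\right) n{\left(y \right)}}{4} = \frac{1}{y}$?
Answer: $\frac{1070695}{1037393132728922} \approx 1.0321 \cdot 10^{-9}$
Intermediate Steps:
$n{\left(y \right)} = - \frac{4}{y}$
$G{\left(l \right)} = 1328$ ($G{\left(l \right)} = 9 - -1319 = 9 + 1319 = 1328$)
$\frac{1}{-9827147 + \left(- \frac{2726251}{n{\left(1436 \right)}} + \frac{G{\left(1854 \right)}}{4282780}\right)} = \frac{1}{-9827147 + \left(- \frac{2726251}{\left(-4\right) \frac{1}{1436}} + \frac{1328}{4282780}\right)} = \frac{1}{-9827147 - \left(- \frac{332}{1070695} + \frac{2726251}{\left(-4\right) \frac{1}{1436}}\right)} = \frac{1}{-9827147 - \left(- \frac{332}{1070695} + \frac{2726251}{- \frac{1}{359}}\right)} = \frac{1}{-9827147 + \left(\left(-2726251\right) \left(-359\right) + \frac{332}{1070695}\right)} = \frac{1}{-9827147 + \left(978724109 + \frac{332}{1070695}\right)} = \frac{1}{-9827147 + \frac{1047915009886087}{1070695}} = \frac{1}{\frac{1037393132728922}{1070695}} = \frac{1070695}{1037393132728922}$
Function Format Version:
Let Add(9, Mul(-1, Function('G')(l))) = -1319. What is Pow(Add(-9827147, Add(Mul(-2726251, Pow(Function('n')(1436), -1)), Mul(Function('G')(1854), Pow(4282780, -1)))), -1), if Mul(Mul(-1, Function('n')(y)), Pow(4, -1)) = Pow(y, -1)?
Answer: Rational(1070695, 1037393132728922) ≈ 1.0321e-9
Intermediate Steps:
Function('n')(y) = Mul(-4, Pow(y, -1))
Function('G')(l) = 1328 (Function('G')(l) = Add(9, Mul(-1, -1319)) = Add(9, 1319) = 1328)
Pow(Add(-9827147, Add(Mul(-2726251, Pow(Function('n')(1436), -1)), Mul(Function('G')(1854), Pow(4282780, -1)))), -1) = Pow(Add(-9827147, Add(Mul(-2726251, Pow(Mul(-4, Pow(1436, -1)), -1)), Mul(1328, Pow(4282780, -1)))), -1) = Pow(Add(-9827147, Add(Mul(-2726251, Pow(Mul(-4, Rational(1, 1436)), -1)), Mul(1328, Rational(1, 4282780)))), -1) = Pow(Add(-9827147, Add(Mul(-2726251, Pow(Rational(-1, 359), -1)), Rational(332, 1070695))), -1) = Pow(Add(-9827147, Add(Mul(-2726251, -359), Rational(332, 1070695))), -1) = Pow(Add(-9827147, Add(978724109, Rational(332, 1070695))), -1) = Pow(Add(-9827147, Rational(1047915009886087, 1070695)), -1) = Pow(Rational(1037393132728922, 1070695), -1) = Rational(1070695, 1037393132728922)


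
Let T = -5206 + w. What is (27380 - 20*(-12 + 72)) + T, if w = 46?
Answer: 21020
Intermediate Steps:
T = -5160 (T = -5206 + 46 = -5160)
(27380 - 20*(-12 + 72)) + T = (27380 - 20*(-12 + 72)) - 5160 = (27380 - 20*60) - 5160 = (27380 - 1200) - 5160 = 26180 - 5160 = 21020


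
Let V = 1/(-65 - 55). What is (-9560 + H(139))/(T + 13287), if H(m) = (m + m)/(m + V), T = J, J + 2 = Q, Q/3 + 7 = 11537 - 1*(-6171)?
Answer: -39854470/276821363 ≈ -0.14397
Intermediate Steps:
Q = 53103 (Q = -21 + 3*(11537 - 1*(-6171)) = -21 + 3*(11537 + 6171) = -21 + 3*17708 = -21 + 53124 = 53103)
V = -1/120 (V = 1/(-120) = -1/120 ≈ -0.0083333)
J = 53101 (J = -2 + 53103 = 53101)
T = 53101
H(m) = 2*m/(-1/120 + m) (H(m) = (m + m)/(m - 1/120) = (2*m)/(-1/120 + m) = 2*m/(-1/120 + m))
(-9560 + H(139))/(T + 13287) = (-9560 + 240*139/(-1 + 120*139))/(53101 + 13287) = (-9560 + 240*139/(-1 + 16680))/66388 = (-9560 + 240*139/16679)*(1/66388) = (-9560 + 240*139*(1/16679))*(1/66388) = (-9560 + 33360/16679)*(1/66388) = -159417880/16679*1/66388 = -39854470/276821363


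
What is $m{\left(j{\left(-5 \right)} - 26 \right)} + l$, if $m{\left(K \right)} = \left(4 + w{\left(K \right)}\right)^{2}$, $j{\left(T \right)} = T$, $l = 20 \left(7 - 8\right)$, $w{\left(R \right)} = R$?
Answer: $709$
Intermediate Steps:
$l = -20$ ($l = 20 \left(-1\right) = -20$)
$m{\left(K \right)} = \left(4 + K\right)^{2}$
$m{\left(j{\left(-5 \right)} - 26 \right)} + l = \left(4 - 31\right)^{2} - 20 = \left(-27\right)^{2} - 20 = 729 - 20 = 709$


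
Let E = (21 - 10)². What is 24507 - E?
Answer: 24386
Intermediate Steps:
E = 121 (E = 11² = 121)
24507 - E = 24507 - 1*121 = 24507 - 121 = 24386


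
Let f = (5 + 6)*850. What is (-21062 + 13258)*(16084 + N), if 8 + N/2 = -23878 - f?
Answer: 393227952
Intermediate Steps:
f = 9350 (f = 11*850 = 9350)
N = -66472 (N = -16 + 2*(-23878 - 1*9350) = -16 + 2*(-23878 - 9350) = -16 + 2*(-33228) = -16 - 66456 = -66472)
(-21062 + 13258)*(16084 + N) = (-21062 + 13258)*(16084 - 66472) = -7804*(-50388) = 393227952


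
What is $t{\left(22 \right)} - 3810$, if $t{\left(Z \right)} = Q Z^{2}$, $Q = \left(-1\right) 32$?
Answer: $-19298$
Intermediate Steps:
$Q = -32$
$t{\left(Z \right)} = - 32 Z^{2}$
$t{\left(22 \right)} - 3810 = - 32 \cdot 22^{2} - 3810 = \left(-32\right) 484 - 3810 = -15488 - 3810 = -19298$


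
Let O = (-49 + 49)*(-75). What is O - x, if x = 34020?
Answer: -34020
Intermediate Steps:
O = 0 (O = 0*(-75) = 0)
O - x = 0 - 1*34020 = 0 - 34020 = -34020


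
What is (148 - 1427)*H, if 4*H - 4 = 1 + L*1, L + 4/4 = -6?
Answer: 1279/2 ≈ 639.50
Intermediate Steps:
L = -7 (L = -1 - 6 = -7)
H = -½ (H = 1 + (1 - 7*1)/4 = 1 + (1 - 7)/4 = 1 + (¼)*(-6) = 1 - 3/2 = -½ ≈ -0.50000)
(148 - 1427)*H = (148 - 1427)*(-½) = -1279*(-½) = 1279/2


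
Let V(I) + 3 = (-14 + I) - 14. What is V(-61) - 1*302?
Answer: -394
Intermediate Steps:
V(I) = -31 + I (V(I) = -3 + ((-14 + I) - 14) = -3 + (-28 + I) = -31 + I)
V(-61) - 1*302 = (-31 - 61) - 1*302 = -92 - 302 = -394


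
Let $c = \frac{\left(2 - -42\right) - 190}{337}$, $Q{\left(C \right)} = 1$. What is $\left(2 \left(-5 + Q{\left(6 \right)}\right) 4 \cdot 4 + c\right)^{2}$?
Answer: $\frac{1873331524}{113569} \approx 16495.0$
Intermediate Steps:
$c = - \frac{146}{337}$ ($c = \left(\left(2 + 42\right) - 190\right) \frac{1}{337} = \left(44 - 190\right) \frac{1}{337} = \left(-146\right) \frac{1}{337} = - \frac{146}{337} \approx -0.43323$)
$\left(2 \left(-5 + Q{\left(6 \right)}\right) 4 \cdot 4 + c\right)^{2} = \left(2 \left(-5 + 1\right) 4 \cdot 4 - \frac{146}{337}\right)^{2} = \left(2 \left(\left(-4\right) 4\right) 4 - \frac{146}{337}\right)^{2} = \left(2 \left(-16\right) 4 - \frac{146}{337}\right)^{2} = \left(\left(-32\right) 4 - \frac{146}{337}\right)^{2} = \left(-128 - \frac{146}{337}\right)^{2} = \left(- \frac{43282}{337}\right)^{2} = \frac{1873331524}{113569}$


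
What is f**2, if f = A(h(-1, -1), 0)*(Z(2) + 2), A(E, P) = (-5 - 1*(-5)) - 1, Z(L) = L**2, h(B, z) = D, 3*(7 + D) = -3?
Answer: 36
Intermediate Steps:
D = -8 (D = -7 + (1/3)*(-3) = -7 - 1 = -8)
h(B, z) = -8
A(E, P) = -1 (A(E, P) = (-5 + 5) - 1 = 0 - 1 = -1)
f = -6 (f = -(2**2 + 2) = -(4 + 2) = -1*6 = -6)
f**2 = (-6)**2 = 36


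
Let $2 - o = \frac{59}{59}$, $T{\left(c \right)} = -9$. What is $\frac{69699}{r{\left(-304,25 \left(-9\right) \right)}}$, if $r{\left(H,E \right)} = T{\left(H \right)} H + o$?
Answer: $\frac{9957}{391} \approx 25.465$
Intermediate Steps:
$o = 1$ ($o = 2 - \frac{59}{59} = 2 - 59 \cdot \frac{1}{59} = 2 - 1 = 1$)
$r{\left(H,E \right)} = 1 - 9 H$ ($r{\left(H,E \right)} = - 9 H + 1 = 1 - 9 H$)
$\frac{69699}{r{\left(-304,25 \left(-9\right) \right)}} = \frac{69699}{1 - -2736} = \frac{69699}{1 + 2736} = \frac{69699}{2737} = 69699 \cdot \frac{1}{2737} = \frac{9957}{391}$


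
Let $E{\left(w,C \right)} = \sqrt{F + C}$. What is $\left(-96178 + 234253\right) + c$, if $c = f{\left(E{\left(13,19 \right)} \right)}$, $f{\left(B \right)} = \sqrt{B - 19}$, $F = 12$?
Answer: $138075 + \sqrt{-19 + \sqrt{31}} \approx 1.3808 \cdot 10^{5} + 3.665 i$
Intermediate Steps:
$E{\left(w,C \right)} = \sqrt{12 + C}$
$f{\left(B \right)} = \sqrt{-19 + B}$
$c = \sqrt{-19 + \sqrt{31}}$ ($c = \sqrt{-19 + \sqrt{12 + 19}} = \sqrt{-19 + \sqrt{31}} \approx 3.665 i$)
$\left(-96178 + 234253\right) + c = \left(-96178 + 234253\right) + \sqrt{-19 + \sqrt{31}} = 138075 + \sqrt{-19 + \sqrt{31}}$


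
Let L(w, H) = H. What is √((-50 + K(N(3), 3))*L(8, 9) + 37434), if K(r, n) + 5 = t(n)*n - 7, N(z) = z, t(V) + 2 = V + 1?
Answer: √36930 ≈ 192.17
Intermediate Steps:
t(V) = -1 + V (t(V) = -2 + (V + 1) = -2 + (1 + V) = -1 + V)
K(r, n) = -12 + n*(-1 + n) (K(r, n) = -5 + ((-1 + n)*n - 7) = -5 + (n*(-1 + n) - 7) = -5 + (-7 + n*(-1 + n)) = -12 + n*(-1 + n))
√((-50 + K(N(3), 3))*L(8, 9) + 37434) = √((-50 + (-12 + 3*(-1 + 3)))*9 + 37434) = √((-50 + (-12 + 3*2))*9 + 37434) = √((-50 + (-12 + 6))*9 + 37434) = √((-50 - 6)*9 + 37434) = √(-56*9 + 37434) = √(-504 + 37434) = √36930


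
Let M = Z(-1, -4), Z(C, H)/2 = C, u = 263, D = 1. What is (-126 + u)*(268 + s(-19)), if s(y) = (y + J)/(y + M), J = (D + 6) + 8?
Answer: 771584/21 ≈ 36742.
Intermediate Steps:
Z(C, H) = 2*C
M = -2 (M = 2*(-1) = -2)
J = 15 (J = (1 + 6) + 8 = 7 + 8 = 15)
s(y) = (15 + y)/(-2 + y) (s(y) = (y + 15)/(y - 2) = (15 + y)/(-2 + y))
(-126 + u)*(268 + s(-19)) = (-126 + 263)*(268 + (15 - 19)/(-2 - 19)) = 137*(268 - 4/(-21)) = 137*(268 - 1/21*(-4)) = 137*(268 + 4/21) = 137*(5632/21) = 771584/21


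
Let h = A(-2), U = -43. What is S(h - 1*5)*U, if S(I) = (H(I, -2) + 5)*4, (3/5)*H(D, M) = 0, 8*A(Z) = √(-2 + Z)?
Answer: -860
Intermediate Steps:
A(Z) = √(-2 + Z)/8
h = I/4 (h = √(-2 - 2)/8 = √(-4)/8 = (2*I)/8 = I/4 ≈ 0.25*I)
H(D, M) = 0 (H(D, M) = (5/3)*0 = 0)
S(I) = 20 (S(I) = (0 + 5)*4 = 5*4 = 20)
S(h - 1*5)*U = 20*(-43) = -860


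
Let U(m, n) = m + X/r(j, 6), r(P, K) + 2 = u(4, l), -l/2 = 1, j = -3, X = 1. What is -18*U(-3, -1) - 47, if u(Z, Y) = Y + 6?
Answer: -2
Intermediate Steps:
l = -2 (l = -2*1 = -2)
u(Z, Y) = 6 + Y
r(P, K) = 2 (r(P, K) = -2 + (6 - 2) = -2 + 4 = 2)
U(m, n) = ½ + m (U(m, n) = m + 1/2 = m + 1*(½) = m + ½ = ½ + m)
-18*U(-3, -1) - 47 = -18*(½ - 3) - 47 = -18*(-5/2) - 47 = 45 - 47 = -2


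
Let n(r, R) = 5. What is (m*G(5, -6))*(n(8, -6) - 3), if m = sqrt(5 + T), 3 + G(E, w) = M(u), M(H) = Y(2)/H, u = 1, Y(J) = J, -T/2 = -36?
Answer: -2*sqrt(77) ≈ -17.550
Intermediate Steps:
T = 72 (T = -2*(-36) = 72)
M(H) = 2/H
G(E, w) = -1 (G(E, w) = -3 + 2/1 = -3 + 2*1 = -3 + 2 = -1)
m = sqrt(77) (m = sqrt(5 + 72) = sqrt(77) ≈ 8.7750)
(m*G(5, -6))*(n(8, -6) - 3) = (sqrt(77)*(-1))*(5 - 3) = -sqrt(77)*2 = -2*sqrt(77)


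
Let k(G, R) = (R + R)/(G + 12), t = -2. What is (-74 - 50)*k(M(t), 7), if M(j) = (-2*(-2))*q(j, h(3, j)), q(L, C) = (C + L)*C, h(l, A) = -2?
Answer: -434/11 ≈ -39.455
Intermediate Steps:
q(L, C) = C*(C + L)
M(j) = 16 - 8*j (M(j) = (-2*(-2))*(-2*(-2 + j)) = 4*(4 - 2*j) = 16 - 8*j)
k(G, R) = 2*R/(12 + G) (k(G, R) = (2*R)/(12 + G) = 2*R/(12 + G))
(-74 - 50)*k(M(t), 7) = (-74 - 50)*(2*7/(12 + (16 - 8*(-2)))) = -248*7/(12 + (16 + 16)) = -248*7/(12 + 32) = -248*7/44 = -124*7/22 = -434/11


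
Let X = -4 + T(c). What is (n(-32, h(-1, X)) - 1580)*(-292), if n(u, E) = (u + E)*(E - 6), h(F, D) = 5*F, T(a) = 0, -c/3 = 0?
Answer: 342516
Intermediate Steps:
c = 0 (c = -3*0 = 0)
X = -4 (X = -4 + 0 = -4)
n(u, E) = (-6 + E)*(E + u) (n(u, E) = (E + u)*(-6 + E) = (-6 + E)*(E + u))
(n(-32, h(-1, X)) - 1580)*(-292) = (((5*(-1))² - 30*(-1) - 6*(-32) + (5*(-1))*(-32)) - 1580)*(-292) = (((-5)² - 6*(-5) + 192 - 5*(-32)) - 1580)*(-292) = ((25 + 30 + 192 + 160) - 1580)*(-292) = (407 - 1580)*(-292) = -1173*(-292) = 342516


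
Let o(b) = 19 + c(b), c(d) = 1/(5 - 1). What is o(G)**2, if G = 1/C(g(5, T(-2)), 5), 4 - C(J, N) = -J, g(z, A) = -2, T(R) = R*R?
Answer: 5929/16 ≈ 370.56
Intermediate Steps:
T(R) = R**2
c(d) = 1/4
C(J, N) = 4 + J (C(J, N) = 4 - (-1)*J = 4 + J)
G = 1/2 (G = 1/(4 - 2) = 1/2 ≈ 0.50000)
o(b) = 77/4 (o(b) = 19 + 1/4 = 77/4)
o(G)**2 = (77/4)**2 = 5929/16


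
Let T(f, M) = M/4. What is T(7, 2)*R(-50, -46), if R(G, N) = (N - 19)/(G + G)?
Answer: 13/40 ≈ 0.32500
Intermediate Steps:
R(G, N) = (-19 + N)/(2*G) (R(G, N) = (-19 + N)/((2*G)) = (-19 + N)*(1/(2*G)) = (-19 + N)/(2*G))
T(f, M) = M/4 (T(f, M) = M*(¼) = M/4)
T(7, 2)*R(-50, -46) = ((¼)*2)*((½)*(-19 - 46)/(-50)) = ((½)*(-1/50)*(-65))/2 = (½)*(13/20) = 13/40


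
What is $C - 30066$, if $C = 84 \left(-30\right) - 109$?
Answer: $-32695$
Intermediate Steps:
$C = -2629$ ($C = -2520 - 109 = -2629$)
$C - 30066 = -2629 - 30066 = -32695$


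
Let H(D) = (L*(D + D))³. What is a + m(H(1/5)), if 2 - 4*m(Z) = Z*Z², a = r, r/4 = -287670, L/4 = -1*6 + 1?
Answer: 64807505/2 ≈ 3.2404e+7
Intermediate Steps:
L = -20 (L = 4*(-1*6 + 1) = 4*(-6 + 1) = 4*(-5) = -20)
r = -1150680 (r = 4*(-287670) = -1150680)
a = -1150680
H(D) = -64000*D³ (H(D) = (-20*(D + D))³ = (-40*D)³ = -64000*D³)
m(Z) = ½ - Z³/4 (m(Z) = ½ - Z*Z²/4 = ½ - Z³/4)
a + m(H(1/5)) = -1150680 + (½ - (-64000*(1/5)³)³/4) = -1150680 + (½ - (-64000*(⅕)³)³/4) = -1150680 + (½ - (-64000*1/125)³/4) = -1150680 + (½ - ¼*(-512)³) = -1150680 + (½ - ¼*(-134217728)) = -1150680 + (½ + 33554432) = -1150680 + 67108865/2 = 64807505/2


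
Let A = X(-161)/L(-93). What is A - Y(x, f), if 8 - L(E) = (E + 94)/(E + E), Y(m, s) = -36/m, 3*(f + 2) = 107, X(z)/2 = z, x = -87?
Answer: -1754736/43181 ≈ -40.637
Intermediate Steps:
X(z) = 2*z
f = 101/3 (f = -2 + (⅓)*107 = -2 + 107/3 = 101/3 ≈ 33.667)
L(E) = 8 - (94 + E)/(2*E) (L(E) = 8 - (E + 94)/(E + E) = 8 - (94 + E)/(2*E))
A = -59892/1489 (A = (2*(-161))/(15/2 - 47/(-93)) = -322/(15/2 - 47*(-1/93)) = -322/(15/2 + 47/93) = -322/1489/186 = -322*186/1489 = -59892/1489 ≈ -40.223)
A - Y(x, f) = -59892/1489 - (-36)/(-87) = -59892/1489 - (-36)*(-1)/87 = -59892/1489 - 1*12/29 = -59892/1489 - 12/29 = -1754736/43181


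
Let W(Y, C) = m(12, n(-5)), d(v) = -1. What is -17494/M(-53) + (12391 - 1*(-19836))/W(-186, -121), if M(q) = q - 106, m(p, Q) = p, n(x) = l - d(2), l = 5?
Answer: 592669/212 ≈ 2795.6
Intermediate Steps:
n(x) = 6 (n(x) = 5 - 1*(-1) = 5 + 1 = 6)
W(Y, C) = 12
M(q) = -106 + q
-17494/M(-53) + (12391 - 1*(-19836))/W(-186, -121) = -17494/(-106 - 53) + (12391 - 1*(-19836))/12 = -17494/(-159) + (12391 + 19836)*(1/12) = -17494*(-1/159) + 32227*(1/12) = 17494/159 + 32227/12 = 592669/212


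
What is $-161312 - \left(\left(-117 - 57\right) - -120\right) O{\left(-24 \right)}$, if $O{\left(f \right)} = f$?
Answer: $-162608$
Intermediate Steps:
$-161312 - \left(\left(-117 - 57\right) - -120\right) O{\left(-24 \right)} = -161312 - \left(\left(-117 - 57\right) - -120\right) \left(-24\right) = -161312 - \left(-174 + 120\right) \left(-24\right) = -161312 - \left(-54\right) \left(-24\right) = -161312 - 1296 = -162608$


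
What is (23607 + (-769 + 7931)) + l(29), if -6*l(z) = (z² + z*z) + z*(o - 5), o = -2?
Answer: 61045/2 ≈ 30523.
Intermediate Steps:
l(z) = -z²/3 + 7*z/6 (l(z) = -((z² + z*z) + z*(-2 - 5))/6 = -((z² + z²) + z*(-7))/6 = -(2*z² - 7*z)/6 = -(-7*z + 2*z²)/6 = -z²/3 + 7*z/6)
(23607 + (-769 + 7931)) + l(29) = (23607 + (-769 + 7931)) + (⅙)*29*(7 - 2*29) = (23607 + 7162) + (⅙)*29*(7 - 58) = 30769 + (⅙)*29*(-51) = 30769 - 493/2 = 61045/2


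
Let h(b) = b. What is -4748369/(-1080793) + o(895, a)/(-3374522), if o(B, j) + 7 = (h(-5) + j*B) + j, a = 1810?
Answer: 7135350884227/1823579877973 ≈ 3.9128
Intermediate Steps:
o(B, j) = -12 + j + B*j (o(B, j) = -7 + ((-5 + j*B) + j) = -7 + ((-5 + B*j) + j) = -7 + (-5 + j + B*j) = -12 + j + B*j)
-4748369/(-1080793) + o(895, a)/(-3374522) = -4748369/(-1080793) + (-12 + 1810 + 895*1810)/(-3374522) = -4748369*(-1/1080793) + (-12 + 1810 + 1619950)*(-1/3374522) = 4748369/1080793 + 1621748*(-1/3374522) = 4748369/1080793 - 810874/1687261 = 7135350884227/1823579877973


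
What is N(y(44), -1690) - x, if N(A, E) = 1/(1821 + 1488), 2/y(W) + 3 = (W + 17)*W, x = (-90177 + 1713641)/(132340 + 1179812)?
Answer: -223780426/180912957 ≈ -1.2369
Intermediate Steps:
x = 202933/164019 (x = 1623464/1312152 = 1623464*(1/1312152) = 202933/164019 ≈ 1.2373)
y(W) = 2/(-3 + W*(17 + W)) (y(W) = 2/(-3 + (W + 17)*W) = 2/(-3 + (17 + W)*W) = 2/(-3 + W*(17 + W)))
N(A, E) = 1/3309
N(y(44), -1690) - x = 1/3309 - 1*202933/164019 = 1/3309 - 202933/164019 = -223780426/180912957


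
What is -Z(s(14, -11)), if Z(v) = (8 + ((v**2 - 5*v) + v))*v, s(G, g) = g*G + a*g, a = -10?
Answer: 93280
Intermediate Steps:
s(G, g) = -10*g + G*g (s(G, g) = g*G - 10*g = G*g - 10*g = -10*g + G*g)
Z(v) = v*(8 + v**2 - 4*v) (Z(v) = (8 + (v**2 - 4*v))*v = (8 + v**2 - 4*v)*v = v*(8 + v**2 - 4*v))
-Z(s(14, -11)) = -(-11*(-10 + 14))*(8 + (-11*(-10 + 14))**2 - (-44)*(-10 + 14)) = -(-11*4)*(8 + (-11*4)**2 - (-44)*4) = -(-44)*(8 + (-44)**2 - 4*(-44)) = -(-44)*(8 + 1936 + 176) = -(-44)*2120 = -1*(-93280) = 93280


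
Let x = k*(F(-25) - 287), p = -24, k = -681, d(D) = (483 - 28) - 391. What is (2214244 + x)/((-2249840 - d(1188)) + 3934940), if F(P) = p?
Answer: 2426035/1685036 ≈ 1.4398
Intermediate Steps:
d(D) = 64 (d(D) = 455 - 391 = 64)
F(P) = -24
x = 211791 (x = -681*(-24 - 287) = -681*(-311) = 211791)
(2214244 + x)/((-2249840 - d(1188)) + 3934940) = (2214244 + 211791)/((-2249840 - 1*64) + 3934940) = 2426035/((-2249840 - 64) + 3934940) = 2426035/(-2249904 + 3934940) = 2426035/1685036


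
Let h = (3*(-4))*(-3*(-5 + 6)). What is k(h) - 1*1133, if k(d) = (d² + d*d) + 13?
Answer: 1472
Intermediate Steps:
h = 36 (h = -(-36) = -12*(-3) = 36)
k(d) = 13 + 2*d² (k(d) = (d² + d²) + 13 = 2*d² + 13 = 13 + 2*d²)
k(h) - 1*1133 = (13 + 2*36²) - 1*1133 = (13 + 2*1296) - 1133 = (13 + 2592) - 1133 = 2605 - 1133 = 1472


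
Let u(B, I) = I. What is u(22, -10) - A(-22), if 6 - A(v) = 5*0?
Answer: -16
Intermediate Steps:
A(v) = 6 (A(v) = 6 - 5*0 = 6 - 1*0 = 6 + 0 = 6)
u(22, -10) - A(-22) = -10 - 1*6 = -10 - 6 = -16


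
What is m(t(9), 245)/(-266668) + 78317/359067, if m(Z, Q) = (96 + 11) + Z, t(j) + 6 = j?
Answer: 10422570193/47875839378 ≈ 0.21770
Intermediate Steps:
t(j) = -6 + j
m(Z, Q) = 107 + Z
m(t(9), 245)/(-266668) + 78317/359067 = (107 + (-6 + 9))/(-266668) + 78317/359067 = (107 + 3)*(-1/266668) + 78317*(1/359067) = 110*(-1/266668) + 78317/359067 = -55/133334 + 78317/359067 = 10422570193/47875839378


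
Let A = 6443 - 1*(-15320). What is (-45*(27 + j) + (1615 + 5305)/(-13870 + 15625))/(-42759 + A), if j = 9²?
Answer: 426119/1842399 ≈ 0.23128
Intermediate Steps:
j = 81
A = 21763 (A = 6443 + 15320 = 21763)
(-45*(27 + j) + (1615 + 5305)/(-13870 + 15625))/(-42759 + A) = (-45*(27 + 81) + (1615 + 5305)/(-13870 + 15625))/(-42759 + 21763) = (-45*108 + 6920/1755)/(-20996) = (-4860 + 6920*(1/1755))*(-1/20996) = (-4860 + 1384/351)*(-1/20996) = -1704476/351*(-1/20996) = 426119/1842399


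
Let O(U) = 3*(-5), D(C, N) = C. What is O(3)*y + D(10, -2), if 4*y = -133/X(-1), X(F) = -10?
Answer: -319/8 ≈ -39.875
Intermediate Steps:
y = 133/40 (y = (-133/(-10))/4 = (-133*(-⅒))/4 = (¼)*(133/10) = 133/40 ≈ 3.3250)
O(U) = -15
O(3)*y + D(10, -2) = -15*133/40 + 10 = -399/8 + 10 = -319/8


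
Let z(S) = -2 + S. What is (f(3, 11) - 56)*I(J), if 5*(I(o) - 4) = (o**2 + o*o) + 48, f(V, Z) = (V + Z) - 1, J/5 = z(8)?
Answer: -80324/5 ≈ -16065.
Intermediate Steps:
J = 30 (J = 5*(-2 + 8) = 5*6 = 30)
f(V, Z) = -1 + V + Z
I(o) = 68/5 + 2*o**2/5 (I(o) = 4 + ((o**2 + o*o) + 48)/5 = 4 + ((o**2 + o**2) + 48)/5 = 4 + (2*o**2 + 48)/5 = 4 + (48 + 2*o**2)/5 = 4 + (48/5 + 2*o**2/5) = 68/5 + 2*o**2/5)
(f(3, 11) - 56)*I(J) = ((-1 + 3 + 11) - 56)*(68/5 + (2/5)*30**2) = (13 - 56)*(68/5 + (2/5)*900) = -43*(68/5 + 360) = -43*1868/5 = -80324/5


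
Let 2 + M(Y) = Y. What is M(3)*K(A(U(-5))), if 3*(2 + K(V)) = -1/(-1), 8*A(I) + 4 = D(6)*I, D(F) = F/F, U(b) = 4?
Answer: -5/3 ≈ -1.6667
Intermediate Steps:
D(F) = 1
A(I) = -½ + I/8 (A(I) = -½ + (1*I)/8 = -½ + I/8)
M(Y) = -2 + Y
K(V) = -5/3 (K(V) = -2 + (-1/(-1))/3 = -2 + (-1*(-1))/3 = -2 + (⅓)*1 = -2 + ⅓ = -5/3)
M(3)*K(A(U(-5))) = (-2 + 3)*(-5/3) = 1*(-5/3) = -5/3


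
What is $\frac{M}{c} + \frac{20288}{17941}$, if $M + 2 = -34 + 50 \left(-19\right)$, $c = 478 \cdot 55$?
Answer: $\frac{23440077}{21439495} \approx 1.0933$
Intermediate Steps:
$c = 26290$
$M = -986$ ($M = -2 + \left(-34 + 50 \left(-19\right)\right) = -2 - 984 = -986$)
$\frac{M}{c} + \frac{20288}{17941} = - \frac{986}{26290} + \frac{20288}{17941} = \left(-986\right) \frac{1}{26290} + 20288 \cdot \frac{1}{17941} = - \frac{493}{13145} + \frac{20288}{17941} = \frac{23440077}{21439495}$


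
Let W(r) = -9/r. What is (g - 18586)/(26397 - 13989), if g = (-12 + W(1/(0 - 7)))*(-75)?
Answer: -22411/12408 ≈ -1.8062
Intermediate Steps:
g = -3825 (g = (-12 - 9/(1/(0 - 7)))*(-75) = (-12 - 9/(1/(-7)))*(-75) = (-12 - 9/(-⅐))*(-75) = (-12 - 9*(-7))*(-75) = (-12 + 63)*(-75) = 51*(-75) = -3825)
(g - 18586)/(26397 - 13989) = (-3825 - 18586)/(26397 - 13989) = -22411/12408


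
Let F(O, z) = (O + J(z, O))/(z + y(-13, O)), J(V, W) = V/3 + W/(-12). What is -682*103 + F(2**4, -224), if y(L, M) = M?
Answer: -3652777/52 ≈ -70246.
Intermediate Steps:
J(V, W) = -W/12 + V/3 (J(V, W) = V*(1/3) + W*(-1/12) = V/3 - W/12 = -W/12 + V/3)
F(O, z) = (z/3 + 11*O/12)/(O + z) (F(O, z) = (O + (-O/12 + z/3))/(z + O) = (z/3 + 11*O/12)/(O + z))
-682*103 + F(2**4, -224) = -682*103 + ((1/3)*(-224) + (11/12)*2**4)/(2**4 - 224) = -70246 + (-224/3 + (11/12)*16)/(16 - 224) = -70246 + (-224/3 + 44/3)/(-208) = -70246 - 1/208*(-60) = -70246 + 15/52 = -3652777/52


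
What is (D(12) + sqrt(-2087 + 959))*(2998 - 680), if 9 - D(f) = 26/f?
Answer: 47519/3 + 4636*I*sqrt(282) ≈ 15840.0 + 77852.0*I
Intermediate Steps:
D(f) = 9 - 26/f
(D(12) + sqrt(-2087 + 959))*(2998 - 680) = ((9 - 26/12) + sqrt(-2087 + 959))*(2998 - 680) = ((9 - 26*1/12) + sqrt(-1128))*2318 = ((9 - 13/6) + 2*I*sqrt(282))*2318 = (41/6 + 2*I*sqrt(282))*2318 = 47519/3 + 4636*I*sqrt(282)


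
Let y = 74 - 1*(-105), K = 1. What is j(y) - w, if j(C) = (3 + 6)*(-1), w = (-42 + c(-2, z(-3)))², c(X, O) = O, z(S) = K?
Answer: -1690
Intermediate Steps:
z(S) = 1
w = 1681 (w = (-42 + 1)² = (-41)² = 1681)
y = 179 (y = 74 + 105 = 179)
j(C) = -9 (j(C) = 9*(-1) = -9)
j(y) - w = -9 - 1*1681 = -9 - 1681 = -1690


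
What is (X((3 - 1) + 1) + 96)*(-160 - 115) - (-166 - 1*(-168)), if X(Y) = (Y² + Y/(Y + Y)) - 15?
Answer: -49779/2 ≈ -24890.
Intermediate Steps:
X(Y) = -29/2 + Y² (X(Y) = (Y² + Y/((2*Y))) - 15 = (Y² + (1/(2*Y))*Y) - 15 = (Y² + ½) - 15 = (½ + Y²) - 15 = -29/2 + Y²)
(X((3 - 1) + 1) + 96)*(-160 - 115) - (-166 - 1*(-168)) = ((-29/2 + ((3 - 1) + 1)²) + 96)*(-160 - 115) - (-166 - 1*(-168)) = ((-29/2 + (2 + 1)²) + 96)*(-275) - (-166 + 168) = ((-29/2 + 3²) + 96)*(-275) - 1*2 = ((-29/2 + 9) + 96)*(-275) - 2 = (-11/2 + 96)*(-275) - 2 = (181/2)*(-275) - 2 = -49775/2 - 2 = -49779/2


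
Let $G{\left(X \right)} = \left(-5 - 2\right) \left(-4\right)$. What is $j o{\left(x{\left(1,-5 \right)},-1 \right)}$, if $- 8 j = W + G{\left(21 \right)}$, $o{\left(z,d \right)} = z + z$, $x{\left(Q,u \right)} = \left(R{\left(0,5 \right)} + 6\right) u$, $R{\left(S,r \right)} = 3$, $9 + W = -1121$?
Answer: $- \frac{24795}{2} \approx -12398.0$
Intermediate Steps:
$W = -1130$ ($W = -9 - 1121 = -1130$)
$G{\left(X \right)} = 28$ ($G{\left(X \right)} = \left(-7\right) \left(-4\right) = 28$)
$x{\left(Q,u \right)} = 9 u$ ($x{\left(Q,u \right)} = \left(3 + 6\right) u = 9 u$)
$o{\left(z,d \right)} = 2 z$
$j = \frac{551}{4}$ ($j = - \frac{-1130 + 28}{8} = \left(- \frac{1}{8}\right) \left(-1102\right) = \frac{551}{4} \approx 137.75$)
$j o{\left(x{\left(1,-5 \right)},-1 \right)} = \frac{551 \cdot 2 \cdot 9 \left(-5\right)}{4} = \frac{551 \cdot 2 \left(-45\right)}{4} = \frac{551}{4} \left(-90\right) = - \frac{24795}{2}$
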